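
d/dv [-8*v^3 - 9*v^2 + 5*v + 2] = -24*v^2 - 18*v + 5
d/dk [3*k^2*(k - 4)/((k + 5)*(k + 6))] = 3*k*(k^3 + 22*k^2 + 46*k - 240)/(k^4 + 22*k^3 + 181*k^2 + 660*k + 900)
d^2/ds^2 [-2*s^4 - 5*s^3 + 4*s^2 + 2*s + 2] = -24*s^2 - 30*s + 8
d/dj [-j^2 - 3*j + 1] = -2*j - 3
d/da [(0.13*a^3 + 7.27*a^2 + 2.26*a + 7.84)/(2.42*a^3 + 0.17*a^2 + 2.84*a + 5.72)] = (-17.5713*a^4 - 10.2*a^3 - 34.425*a^2 + 80.5032*a - 9.3384)/(5.8564*a^6 + 0.8228*a^5 + 13.7745*a^4 + 28.6504*a^3 + 10.0104*a^2 + 32.4896*a + 32.7184)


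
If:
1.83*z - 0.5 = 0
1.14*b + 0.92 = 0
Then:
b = -0.81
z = 0.27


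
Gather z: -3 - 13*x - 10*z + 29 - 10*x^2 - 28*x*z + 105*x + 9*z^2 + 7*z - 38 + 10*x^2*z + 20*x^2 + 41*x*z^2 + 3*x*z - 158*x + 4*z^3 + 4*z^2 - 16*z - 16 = 10*x^2 - 66*x + 4*z^3 + z^2*(41*x + 13) + z*(10*x^2 - 25*x - 19) - 28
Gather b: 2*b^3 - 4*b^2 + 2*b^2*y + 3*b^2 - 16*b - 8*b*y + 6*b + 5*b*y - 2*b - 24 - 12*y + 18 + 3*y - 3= 2*b^3 + b^2*(2*y - 1) + b*(-3*y - 12) - 9*y - 9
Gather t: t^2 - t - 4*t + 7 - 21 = t^2 - 5*t - 14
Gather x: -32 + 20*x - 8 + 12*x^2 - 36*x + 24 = 12*x^2 - 16*x - 16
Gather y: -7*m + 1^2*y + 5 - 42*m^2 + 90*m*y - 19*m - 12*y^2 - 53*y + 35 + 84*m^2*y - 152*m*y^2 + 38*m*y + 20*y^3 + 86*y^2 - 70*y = -42*m^2 - 26*m + 20*y^3 + y^2*(74 - 152*m) + y*(84*m^2 + 128*m - 122) + 40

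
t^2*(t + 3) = t^3 + 3*t^2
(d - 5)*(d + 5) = d^2 - 25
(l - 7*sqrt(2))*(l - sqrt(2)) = l^2 - 8*sqrt(2)*l + 14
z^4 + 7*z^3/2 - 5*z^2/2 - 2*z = z*(z - 1)*(z + 1/2)*(z + 4)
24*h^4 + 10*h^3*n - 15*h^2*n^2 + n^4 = (-3*h + n)*(-2*h + n)*(h + n)*(4*h + n)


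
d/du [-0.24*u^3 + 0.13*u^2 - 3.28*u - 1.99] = -0.72*u^2 + 0.26*u - 3.28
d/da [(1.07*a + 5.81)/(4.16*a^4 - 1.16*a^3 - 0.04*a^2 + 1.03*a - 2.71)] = (-13.3536*a^4 - 94.196*a^3 + 20.2616*a^2 + 0.4648*a - 8.884)/(17.3056*a^8 - 9.6512*a^7 + 1.0128*a^6 + 8.6624*a^5 - 24.9352*a^4 + 6.2048*a^3 + 1.2777*a^2 - 5.5826*a + 7.3441)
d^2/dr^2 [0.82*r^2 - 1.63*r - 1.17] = 1.64000000000000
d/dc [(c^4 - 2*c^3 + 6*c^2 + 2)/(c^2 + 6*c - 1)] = 2*(c^5 + 8*c^4 - 14*c^3 + 21*c^2 - 8*c - 6)/(c^4 + 12*c^3 + 34*c^2 - 12*c + 1)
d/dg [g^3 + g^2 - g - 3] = 3*g^2 + 2*g - 1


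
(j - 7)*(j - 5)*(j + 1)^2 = j^4 - 10*j^3 + 12*j^2 + 58*j + 35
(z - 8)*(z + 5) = z^2 - 3*z - 40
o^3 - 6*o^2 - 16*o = o*(o - 8)*(o + 2)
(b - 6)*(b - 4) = b^2 - 10*b + 24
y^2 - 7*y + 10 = (y - 5)*(y - 2)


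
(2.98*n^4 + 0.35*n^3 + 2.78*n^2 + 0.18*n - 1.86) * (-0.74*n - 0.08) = -2.2052*n^5 - 0.4974*n^4 - 2.0852*n^3 - 0.3556*n^2 + 1.362*n + 0.1488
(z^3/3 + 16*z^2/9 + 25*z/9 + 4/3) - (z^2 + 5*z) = z^3/3 + 7*z^2/9 - 20*z/9 + 4/3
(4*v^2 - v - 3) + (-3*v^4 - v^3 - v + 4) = -3*v^4 - v^3 + 4*v^2 - 2*v + 1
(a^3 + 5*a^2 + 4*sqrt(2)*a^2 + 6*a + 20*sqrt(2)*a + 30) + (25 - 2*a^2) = a^3 + 3*a^2 + 4*sqrt(2)*a^2 + 6*a + 20*sqrt(2)*a + 55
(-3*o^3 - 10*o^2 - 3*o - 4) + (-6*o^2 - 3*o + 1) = -3*o^3 - 16*o^2 - 6*o - 3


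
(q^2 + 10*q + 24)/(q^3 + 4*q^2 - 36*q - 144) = 1/(q - 6)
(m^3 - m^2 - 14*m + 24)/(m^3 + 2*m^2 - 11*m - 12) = (m - 2)/(m + 1)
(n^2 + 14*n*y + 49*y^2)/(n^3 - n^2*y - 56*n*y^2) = (-n - 7*y)/(n*(-n + 8*y))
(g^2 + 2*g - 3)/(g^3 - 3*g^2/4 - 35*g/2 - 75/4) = 4*(g - 1)/(4*g^2 - 15*g - 25)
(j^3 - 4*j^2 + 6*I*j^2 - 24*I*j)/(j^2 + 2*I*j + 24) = j*(j - 4)/(j - 4*I)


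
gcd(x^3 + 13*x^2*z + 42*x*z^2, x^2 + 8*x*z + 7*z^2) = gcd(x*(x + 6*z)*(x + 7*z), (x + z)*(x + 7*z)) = x + 7*z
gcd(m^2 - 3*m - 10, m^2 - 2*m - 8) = m + 2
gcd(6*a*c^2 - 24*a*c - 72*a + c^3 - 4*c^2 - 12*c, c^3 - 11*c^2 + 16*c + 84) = c^2 - 4*c - 12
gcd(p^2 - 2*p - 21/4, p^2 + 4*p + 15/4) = p + 3/2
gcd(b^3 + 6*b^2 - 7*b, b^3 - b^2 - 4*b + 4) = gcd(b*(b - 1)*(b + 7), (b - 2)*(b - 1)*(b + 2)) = b - 1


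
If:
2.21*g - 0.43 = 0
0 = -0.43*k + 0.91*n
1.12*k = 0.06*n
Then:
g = 0.19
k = 0.00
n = 0.00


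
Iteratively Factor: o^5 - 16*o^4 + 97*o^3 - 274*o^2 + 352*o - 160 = (o - 1)*(o^4 - 15*o^3 + 82*o^2 - 192*o + 160) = (o - 2)*(o - 1)*(o^3 - 13*o^2 + 56*o - 80) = (o - 4)*(o - 2)*(o - 1)*(o^2 - 9*o + 20) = (o - 5)*(o - 4)*(o - 2)*(o - 1)*(o - 4)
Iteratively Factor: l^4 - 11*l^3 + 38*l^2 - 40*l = (l - 5)*(l^3 - 6*l^2 + 8*l) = (l - 5)*(l - 4)*(l^2 - 2*l) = l*(l - 5)*(l - 4)*(l - 2)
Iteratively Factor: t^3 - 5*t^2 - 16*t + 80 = (t - 5)*(t^2 - 16) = (t - 5)*(t + 4)*(t - 4)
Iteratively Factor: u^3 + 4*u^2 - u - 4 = (u + 4)*(u^2 - 1) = (u + 1)*(u + 4)*(u - 1)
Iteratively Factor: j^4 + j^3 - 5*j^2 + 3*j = (j - 1)*(j^3 + 2*j^2 - 3*j) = (j - 1)*(j + 3)*(j^2 - j) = j*(j - 1)*(j + 3)*(j - 1)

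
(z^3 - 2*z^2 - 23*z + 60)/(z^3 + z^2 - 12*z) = (z^2 + z - 20)/(z*(z + 4))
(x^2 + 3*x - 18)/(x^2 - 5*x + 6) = (x + 6)/(x - 2)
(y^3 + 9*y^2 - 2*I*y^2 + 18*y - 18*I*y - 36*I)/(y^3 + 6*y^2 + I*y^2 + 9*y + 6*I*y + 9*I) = (y^2 + 2*y*(3 - I) - 12*I)/(y^2 + y*(3 + I) + 3*I)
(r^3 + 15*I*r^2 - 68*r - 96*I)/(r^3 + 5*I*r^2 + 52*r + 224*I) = (r + 3*I)/(r - 7*I)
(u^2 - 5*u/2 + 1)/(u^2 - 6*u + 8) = (u - 1/2)/(u - 4)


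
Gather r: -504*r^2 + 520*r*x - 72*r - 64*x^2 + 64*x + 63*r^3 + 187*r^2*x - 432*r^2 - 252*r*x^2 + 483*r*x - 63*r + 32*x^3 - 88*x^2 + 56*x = 63*r^3 + r^2*(187*x - 936) + r*(-252*x^2 + 1003*x - 135) + 32*x^3 - 152*x^2 + 120*x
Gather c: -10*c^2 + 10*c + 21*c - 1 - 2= -10*c^2 + 31*c - 3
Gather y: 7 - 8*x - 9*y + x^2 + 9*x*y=x^2 - 8*x + y*(9*x - 9) + 7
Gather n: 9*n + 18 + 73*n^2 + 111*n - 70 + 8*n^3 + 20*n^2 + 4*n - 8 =8*n^3 + 93*n^2 + 124*n - 60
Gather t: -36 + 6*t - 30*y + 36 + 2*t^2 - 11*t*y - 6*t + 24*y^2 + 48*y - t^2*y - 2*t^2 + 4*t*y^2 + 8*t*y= -t^2*y + t*(4*y^2 - 3*y) + 24*y^2 + 18*y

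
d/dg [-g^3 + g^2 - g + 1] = -3*g^2 + 2*g - 1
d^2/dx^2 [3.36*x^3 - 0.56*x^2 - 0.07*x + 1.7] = 20.16*x - 1.12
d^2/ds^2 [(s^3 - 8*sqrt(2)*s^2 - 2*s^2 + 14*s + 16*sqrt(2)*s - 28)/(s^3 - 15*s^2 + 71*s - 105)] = 2*(-8*sqrt(2)*s^6 + 13*s^6 - 171*s^5 + 48*sqrt(2)*s^5 + 258*s^4 + 984*sqrt(2)*s^4 - 11936*sqrt(2)*s^3 + 5382*s^3 - 28959*s^2 + 47880*sqrt(2)*s^2 - 75600*sqrt(2)*s + 47565*s - 14728 + 31080*sqrt(2))/(s^9 - 45*s^8 + 888*s^7 - 10080*s^6 + 72498*s^5 - 342450*s^4 + 1061936*s^3 - 2084040*s^2 + 2348325*s - 1157625)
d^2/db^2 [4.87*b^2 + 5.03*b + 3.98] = 9.74000000000000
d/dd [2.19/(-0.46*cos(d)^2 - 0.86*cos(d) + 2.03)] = -(2.0148*cos(d) + 1.8834)*sin(d)/(0.46*cos(d)^2 + 0.86*cos(d) - 2.03)^2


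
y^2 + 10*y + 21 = (y + 3)*(y + 7)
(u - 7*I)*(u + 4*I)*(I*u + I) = I*u^3 + 3*u^2 + I*u^2 + 3*u + 28*I*u + 28*I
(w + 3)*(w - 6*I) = w^2 + 3*w - 6*I*w - 18*I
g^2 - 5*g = g*(g - 5)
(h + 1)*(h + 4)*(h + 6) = h^3 + 11*h^2 + 34*h + 24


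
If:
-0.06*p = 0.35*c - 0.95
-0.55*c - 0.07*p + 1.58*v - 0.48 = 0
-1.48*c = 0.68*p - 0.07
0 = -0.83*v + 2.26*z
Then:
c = 4.30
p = -9.26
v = 1.39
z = 0.51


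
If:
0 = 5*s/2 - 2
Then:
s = 4/5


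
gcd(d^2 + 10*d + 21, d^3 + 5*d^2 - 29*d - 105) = d^2 + 10*d + 21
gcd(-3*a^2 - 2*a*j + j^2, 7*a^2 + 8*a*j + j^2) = a + j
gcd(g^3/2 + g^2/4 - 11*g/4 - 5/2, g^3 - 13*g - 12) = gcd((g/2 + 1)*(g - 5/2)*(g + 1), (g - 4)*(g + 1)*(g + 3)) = g + 1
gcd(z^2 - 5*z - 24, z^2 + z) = 1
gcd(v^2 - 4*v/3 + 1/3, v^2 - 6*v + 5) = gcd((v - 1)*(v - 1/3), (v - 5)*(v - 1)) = v - 1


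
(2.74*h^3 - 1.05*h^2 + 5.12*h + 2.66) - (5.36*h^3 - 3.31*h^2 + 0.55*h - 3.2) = -2.62*h^3 + 2.26*h^2 + 4.57*h + 5.86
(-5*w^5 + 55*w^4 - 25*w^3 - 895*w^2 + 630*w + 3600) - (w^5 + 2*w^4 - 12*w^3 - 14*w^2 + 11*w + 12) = -6*w^5 + 53*w^4 - 13*w^3 - 881*w^2 + 619*w + 3588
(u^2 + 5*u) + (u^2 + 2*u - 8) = 2*u^2 + 7*u - 8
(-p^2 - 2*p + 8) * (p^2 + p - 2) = -p^4 - 3*p^3 + 8*p^2 + 12*p - 16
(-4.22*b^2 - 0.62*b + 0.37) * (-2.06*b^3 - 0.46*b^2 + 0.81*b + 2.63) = 8.6932*b^5 + 3.2184*b^4 - 3.8952*b^3 - 11.771*b^2 - 1.3309*b + 0.9731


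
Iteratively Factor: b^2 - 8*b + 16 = (b - 4)*(b - 4)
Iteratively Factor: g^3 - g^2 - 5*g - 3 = (g - 3)*(g^2 + 2*g + 1) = (g - 3)*(g + 1)*(g + 1)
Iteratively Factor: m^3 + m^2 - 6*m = (m - 2)*(m^2 + 3*m) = (m - 2)*(m + 3)*(m)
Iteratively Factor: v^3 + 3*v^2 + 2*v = (v + 1)*(v^2 + 2*v) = v*(v + 1)*(v + 2)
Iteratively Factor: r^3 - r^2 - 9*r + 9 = (r + 3)*(r^2 - 4*r + 3) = (r - 3)*(r + 3)*(r - 1)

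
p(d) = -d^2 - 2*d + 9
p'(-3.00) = 4.00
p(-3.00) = 6.00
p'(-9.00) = 16.00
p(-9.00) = -54.00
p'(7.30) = -16.60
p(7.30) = -58.89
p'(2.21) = -6.42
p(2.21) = -0.30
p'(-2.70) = 3.40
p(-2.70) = 7.11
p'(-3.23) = 4.46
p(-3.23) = 5.03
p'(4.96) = -11.92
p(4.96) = -25.52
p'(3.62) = -9.24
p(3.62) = -11.34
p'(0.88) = -3.76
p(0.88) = 6.47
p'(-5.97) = 9.94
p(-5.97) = -14.70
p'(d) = -2*d - 2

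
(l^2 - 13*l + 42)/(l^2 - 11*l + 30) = (l - 7)/(l - 5)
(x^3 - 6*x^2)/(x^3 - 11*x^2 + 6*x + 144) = x^2/(x^2 - 5*x - 24)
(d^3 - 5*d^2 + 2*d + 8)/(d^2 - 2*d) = d - 3 - 4/d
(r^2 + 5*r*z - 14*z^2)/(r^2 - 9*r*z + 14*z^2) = (-r - 7*z)/(-r + 7*z)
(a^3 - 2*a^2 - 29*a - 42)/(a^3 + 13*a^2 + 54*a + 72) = (a^2 - 5*a - 14)/(a^2 + 10*a + 24)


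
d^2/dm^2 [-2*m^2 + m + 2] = -4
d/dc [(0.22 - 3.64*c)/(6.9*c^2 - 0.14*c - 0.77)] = (25.116*c^2 - 3.036*c + 2.8336)/(47.61*c^4 - 1.932*c^3 - 10.6064*c^2 + 0.2156*c + 0.5929)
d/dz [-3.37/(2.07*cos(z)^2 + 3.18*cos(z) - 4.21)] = -(13.9518*cos(z) + 10.7166)*sin(z)/(2.07*cos(z)^2 + 3.18*cos(z) - 4.21)^2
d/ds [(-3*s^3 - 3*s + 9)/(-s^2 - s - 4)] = 3*(-(2*s + 1)*(s^3 + s - 3) + (3*s^2 + 1)*(s^2 + s + 4))/(s^2 + s + 4)^2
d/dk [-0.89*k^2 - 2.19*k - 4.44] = -1.78*k - 2.19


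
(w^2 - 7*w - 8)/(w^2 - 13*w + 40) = (w + 1)/(w - 5)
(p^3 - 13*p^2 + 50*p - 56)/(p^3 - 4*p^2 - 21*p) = (p^2 - 6*p + 8)/(p*(p + 3))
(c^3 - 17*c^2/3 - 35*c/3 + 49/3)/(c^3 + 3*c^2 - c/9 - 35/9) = 3*(c - 7)/(3*c + 5)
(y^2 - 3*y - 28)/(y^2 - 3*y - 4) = (-y^2 + 3*y + 28)/(-y^2 + 3*y + 4)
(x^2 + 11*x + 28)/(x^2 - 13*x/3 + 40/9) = 9*(x^2 + 11*x + 28)/(9*x^2 - 39*x + 40)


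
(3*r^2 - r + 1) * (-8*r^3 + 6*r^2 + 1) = -24*r^5 + 26*r^4 - 14*r^3 + 9*r^2 - r + 1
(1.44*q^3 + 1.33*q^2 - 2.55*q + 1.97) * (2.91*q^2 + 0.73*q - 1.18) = 4.1904*q^5 + 4.9215*q^4 - 8.1488*q^3 + 2.3018*q^2 + 4.4471*q - 2.3246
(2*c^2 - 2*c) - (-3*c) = 2*c^2 + c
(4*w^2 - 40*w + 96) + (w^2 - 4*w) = 5*w^2 - 44*w + 96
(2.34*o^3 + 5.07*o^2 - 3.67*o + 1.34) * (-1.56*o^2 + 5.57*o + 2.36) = -3.6504*o^5 + 5.1246*o^4 + 39.4875*o^3 - 10.5671*o^2 - 1.1974*o + 3.1624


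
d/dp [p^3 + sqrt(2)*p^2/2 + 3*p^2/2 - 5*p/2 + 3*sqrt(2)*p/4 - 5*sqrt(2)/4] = 3*p^2 + sqrt(2)*p + 3*p - 5/2 + 3*sqrt(2)/4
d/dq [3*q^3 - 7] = 9*q^2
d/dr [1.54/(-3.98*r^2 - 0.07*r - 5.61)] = (12.2584*r + 0.1078)/(3.98*r^2 + 0.07*r + 5.61)^2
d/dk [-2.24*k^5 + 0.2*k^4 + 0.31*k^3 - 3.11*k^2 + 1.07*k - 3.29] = -11.2*k^4 + 0.8*k^3 + 0.93*k^2 - 6.22*k + 1.07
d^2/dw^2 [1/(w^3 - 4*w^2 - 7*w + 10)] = 2*((4 - 3*w)*(w^3 - 4*w^2 - 7*w + 10) + (-3*w^2 + 8*w + 7)^2)/(w^3 - 4*w^2 - 7*w + 10)^3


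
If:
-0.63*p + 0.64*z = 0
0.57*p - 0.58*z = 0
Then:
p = 0.00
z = 0.00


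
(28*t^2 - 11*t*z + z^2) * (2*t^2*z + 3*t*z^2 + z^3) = 56*t^4*z + 62*t^3*z^2 - 3*t^2*z^3 - 8*t*z^4 + z^5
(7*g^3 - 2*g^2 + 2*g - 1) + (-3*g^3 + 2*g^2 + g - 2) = 4*g^3 + 3*g - 3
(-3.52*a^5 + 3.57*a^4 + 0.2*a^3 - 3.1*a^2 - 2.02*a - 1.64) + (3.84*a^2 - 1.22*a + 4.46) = -3.52*a^5 + 3.57*a^4 + 0.2*a^3 + 0.74*a^2 - 3.24*a + 2.82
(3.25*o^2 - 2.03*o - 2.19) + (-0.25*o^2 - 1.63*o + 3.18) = 3.0*o^2 - 3.66*o + 0.99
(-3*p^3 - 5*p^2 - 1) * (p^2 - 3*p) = -3*p^5 + 4*p^4 + 15*p^3 - p^2 + 3*p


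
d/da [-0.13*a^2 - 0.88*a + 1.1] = -0.26*a - 0.88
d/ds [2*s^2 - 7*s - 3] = 4*s - 7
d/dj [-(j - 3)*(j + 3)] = -2*j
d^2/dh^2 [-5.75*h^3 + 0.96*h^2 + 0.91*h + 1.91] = 1.92 - 34.5*h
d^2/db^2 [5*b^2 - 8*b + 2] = 10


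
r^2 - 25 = (r - 5)*(r + 5)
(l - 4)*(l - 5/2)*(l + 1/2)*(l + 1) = l^4 - 5*l^3 + 3*l^2/4 + 47*l/4 + 5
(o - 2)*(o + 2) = o^2 - 4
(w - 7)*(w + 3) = w^2 - 4*w - 21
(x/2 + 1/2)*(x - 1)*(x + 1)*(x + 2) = x^4/2 + 3*x^3/2 + x^2/2 - 3*x/2 - 1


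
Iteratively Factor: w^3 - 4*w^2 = (w)*(w^2 - 4*w) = w*(w - 4)*(w)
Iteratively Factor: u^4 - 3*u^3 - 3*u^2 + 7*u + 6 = (u + 1)*(u^3 - 4*u^2 + u + 6) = (u - 3)*(u + 1)*(u^2 - u - 2) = (u - 3)*(u + 1)^2*(u - 2)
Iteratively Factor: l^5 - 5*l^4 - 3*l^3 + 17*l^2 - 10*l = (l + 2)*(l^4 - 7*l^3 + 11*l^2 - 5*l) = (l - 5)*(l + 2)*(l^3 - 2*l^2 + l) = (l - 5)*(l - 1)*(l + 2)*(l^2 - l) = l*(l - 5)*(l - 1)*(l + 2)*(l - 1)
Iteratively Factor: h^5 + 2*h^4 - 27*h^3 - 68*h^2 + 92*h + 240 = (h + 3)*(h^4 - h^3 - 24*h^2 + 4*h + 80) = (h - 5)*(h + 3)*(h^3 + 4*h^2 - 4*h - 16) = (h - 5)*(h - 2)*(h + 3)*(h^2 + 6*h + 8) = (h - 5)*(h - 2)*(h + 2)*(h + 3)*(h + 4)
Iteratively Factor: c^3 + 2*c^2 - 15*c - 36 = (c + 3)*(c^2 - c - 12) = (c - 4)*(c + 3)*(c + 3)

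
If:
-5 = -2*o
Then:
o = 5/2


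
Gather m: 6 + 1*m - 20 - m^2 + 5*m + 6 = -m^2 + 6*m - 8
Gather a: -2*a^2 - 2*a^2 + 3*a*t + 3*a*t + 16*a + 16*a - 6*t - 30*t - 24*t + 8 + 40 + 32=-4*a^2 + a*(6*t + 32) - 60*t + 80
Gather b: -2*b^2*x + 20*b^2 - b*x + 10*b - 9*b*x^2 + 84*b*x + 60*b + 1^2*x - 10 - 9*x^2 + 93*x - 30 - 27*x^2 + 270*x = b^2*(20 - 2*x) + b*(-9*x^2 + 83*x + 70) - 36*x^2 + 364*x - 40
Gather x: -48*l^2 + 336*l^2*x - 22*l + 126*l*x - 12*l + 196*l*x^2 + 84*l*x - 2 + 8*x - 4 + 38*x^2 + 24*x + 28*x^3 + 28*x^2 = -48*l^2 - 34*l + 28*x^3 + x^2*(196*l + 66) + x*(336*l^2 + 210*l + 32) - 6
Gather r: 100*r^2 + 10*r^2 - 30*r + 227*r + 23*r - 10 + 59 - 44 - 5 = 110*r^2 + 220*r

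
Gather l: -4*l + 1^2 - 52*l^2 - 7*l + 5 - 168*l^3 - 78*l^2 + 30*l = -168*l^3 - 130*l^2 + 19*l + 6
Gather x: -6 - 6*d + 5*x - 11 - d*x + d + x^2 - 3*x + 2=-5*d + x^2 + x*(2 - d) - 15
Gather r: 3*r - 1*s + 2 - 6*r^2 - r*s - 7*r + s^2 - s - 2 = -6*r^2 + r*(-s - 4) + s^2 - 2*s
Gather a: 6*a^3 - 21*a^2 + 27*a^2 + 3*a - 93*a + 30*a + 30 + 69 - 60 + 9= 6*a^3 + 6*a^2 - 60*a + 48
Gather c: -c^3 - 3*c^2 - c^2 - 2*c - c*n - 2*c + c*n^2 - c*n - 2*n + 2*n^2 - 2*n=-c^3 - 4*c^2 + c*(n^2 - 2*n - 4) + 2*n^2 - 4*n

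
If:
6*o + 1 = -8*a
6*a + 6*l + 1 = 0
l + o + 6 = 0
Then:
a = 17/7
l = -109/42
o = -143/42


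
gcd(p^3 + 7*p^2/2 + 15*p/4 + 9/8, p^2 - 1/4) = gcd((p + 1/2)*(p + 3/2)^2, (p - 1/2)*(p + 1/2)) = p + 1/2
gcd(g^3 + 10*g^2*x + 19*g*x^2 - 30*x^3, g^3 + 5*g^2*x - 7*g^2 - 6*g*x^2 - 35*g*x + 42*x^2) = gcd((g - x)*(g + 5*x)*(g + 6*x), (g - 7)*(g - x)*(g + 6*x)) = -g^2 - 5*g*x + 6*x^2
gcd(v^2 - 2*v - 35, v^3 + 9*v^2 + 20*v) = v + 5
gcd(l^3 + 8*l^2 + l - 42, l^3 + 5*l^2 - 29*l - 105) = l^2 + 10*l + 21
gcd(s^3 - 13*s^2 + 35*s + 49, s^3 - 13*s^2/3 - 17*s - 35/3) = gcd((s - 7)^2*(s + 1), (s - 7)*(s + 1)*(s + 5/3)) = s^2 - 6*s - 7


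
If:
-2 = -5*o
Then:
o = 2/5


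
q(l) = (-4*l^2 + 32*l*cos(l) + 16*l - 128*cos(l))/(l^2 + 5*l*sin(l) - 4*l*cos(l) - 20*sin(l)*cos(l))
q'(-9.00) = -1.24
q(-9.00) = -1.50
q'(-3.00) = 65.40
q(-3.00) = -38.73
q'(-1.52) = -7.21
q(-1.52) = -3.79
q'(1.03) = 5.03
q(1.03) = 6.71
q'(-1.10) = -4.82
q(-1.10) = -5.96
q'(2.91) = 0.03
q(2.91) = 1.69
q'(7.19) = -1.26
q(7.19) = -0.55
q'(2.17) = -0.16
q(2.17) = 1.75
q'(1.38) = 26.91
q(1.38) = -0.37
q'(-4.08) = -7253.87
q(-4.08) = 260.45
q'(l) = (-4*l^2 + 32*l*cos(l) + 16*l - 128*cos(l))*(-4*l*sin(l) - 5*l*cos(l) - 2*l - 20*sin(l)^2 - 5*sin(l) + 20*cos(l)^2 + 4*cos(l))/(l^2 + 5*l*sin(l) - 4*l*cos(l) - 20*sin(l)*cos(l))^2 + (-32*l*sin(l) - 8*l + 128*sin(l) + 32*cos(l) + 16)/(l^2 + 5*l*sin(l) - 4*l*cos(l) - 20*sin(l)*cos(l)) = 4*(2*(l^2 + 5*l*sin(l) - 4*l*cos(l) - 10*sin(2*l))*(-4*l*sin(l) - l + 16*sin(l) + 4*cos(l) + 2) + (l^2 - 8*l*cos(l) - 4*l + 32*cos(l))*(4*l*sin(l) + 5*l*cos(l) + 2*l + 5*sin(l) - 4*cos(l) - 20*cos(2*l)))/((l + 5*sin(l))^2*(l - 4*cos(l))^2)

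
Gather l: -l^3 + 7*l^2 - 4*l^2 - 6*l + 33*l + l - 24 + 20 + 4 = -l^3 + 3*l^2 + 28*l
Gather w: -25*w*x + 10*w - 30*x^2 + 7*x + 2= w*(10 - 25*x) - 30*x^2 + 7*x + 2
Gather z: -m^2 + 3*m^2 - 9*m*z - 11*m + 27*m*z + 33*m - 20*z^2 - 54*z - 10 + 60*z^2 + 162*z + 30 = 2*m^2 + 22*m + 40*z^2 + z*(18*m + 108) + 20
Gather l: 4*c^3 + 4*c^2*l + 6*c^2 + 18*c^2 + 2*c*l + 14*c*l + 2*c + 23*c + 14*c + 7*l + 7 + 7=4*c^3 + 24*c^2 + 39*c + l*(4*c^2 + 16*c + 7) + 14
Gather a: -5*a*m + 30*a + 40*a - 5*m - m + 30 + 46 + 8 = a*(70 - 5*m) - 6*m + 84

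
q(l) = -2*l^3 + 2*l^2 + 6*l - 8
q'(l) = -6*l^2 + 4*l + 6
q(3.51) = -48.79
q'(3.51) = -53.88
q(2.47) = -11.12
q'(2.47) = -20.73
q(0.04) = -7.76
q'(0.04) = 6.15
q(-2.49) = 20.34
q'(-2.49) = -41.16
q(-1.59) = -4.44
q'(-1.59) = -15.53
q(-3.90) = 117.66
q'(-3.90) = -100.86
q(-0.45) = -10.11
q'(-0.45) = 2.98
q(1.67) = -1.72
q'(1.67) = -4.05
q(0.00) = -8.00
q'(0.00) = 6.00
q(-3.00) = 46.00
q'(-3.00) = -60.00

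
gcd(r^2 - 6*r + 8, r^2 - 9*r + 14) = r - 2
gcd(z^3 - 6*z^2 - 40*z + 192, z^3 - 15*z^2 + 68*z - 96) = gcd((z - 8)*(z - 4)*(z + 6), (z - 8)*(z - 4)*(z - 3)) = z^2 - 12*z + 32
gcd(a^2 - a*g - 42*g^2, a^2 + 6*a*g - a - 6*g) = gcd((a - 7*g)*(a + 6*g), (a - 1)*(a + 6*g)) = a + 6*g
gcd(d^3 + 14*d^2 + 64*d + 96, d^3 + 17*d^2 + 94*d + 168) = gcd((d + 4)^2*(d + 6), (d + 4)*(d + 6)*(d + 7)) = d^2 + 10*d + 24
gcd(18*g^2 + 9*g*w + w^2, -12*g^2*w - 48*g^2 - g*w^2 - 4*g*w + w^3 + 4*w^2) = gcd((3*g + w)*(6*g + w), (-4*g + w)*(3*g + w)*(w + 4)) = 3*g + w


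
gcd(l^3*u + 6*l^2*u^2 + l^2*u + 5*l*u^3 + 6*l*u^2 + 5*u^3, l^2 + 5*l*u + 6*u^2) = 1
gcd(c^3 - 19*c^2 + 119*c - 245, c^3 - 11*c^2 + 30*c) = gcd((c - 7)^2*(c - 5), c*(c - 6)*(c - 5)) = c - 5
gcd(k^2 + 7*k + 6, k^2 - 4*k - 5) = k + 1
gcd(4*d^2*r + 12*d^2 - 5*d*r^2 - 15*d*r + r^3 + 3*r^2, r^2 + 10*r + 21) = r + 3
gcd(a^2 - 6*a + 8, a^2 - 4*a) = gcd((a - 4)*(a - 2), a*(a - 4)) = a - 4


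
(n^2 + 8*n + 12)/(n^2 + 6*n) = (n + 2)/n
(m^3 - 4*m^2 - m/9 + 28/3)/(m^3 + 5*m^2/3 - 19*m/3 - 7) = (m^2 - 5*m/3 - 4)/(m^2 + 4*m + 3)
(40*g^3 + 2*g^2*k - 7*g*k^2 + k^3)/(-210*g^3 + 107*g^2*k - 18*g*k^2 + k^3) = (-8*g^2 - 2*g*k + k^2)/(42*g^2 - 13*g*k + k^2)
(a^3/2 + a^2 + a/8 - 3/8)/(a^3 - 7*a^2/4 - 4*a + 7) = (4*a^3 + 8*a^2 + a - 3)/(2*(4*a^3 - 7*a^2 - 16*a + 28))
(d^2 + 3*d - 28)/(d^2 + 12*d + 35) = (d - 4)/(d + 5)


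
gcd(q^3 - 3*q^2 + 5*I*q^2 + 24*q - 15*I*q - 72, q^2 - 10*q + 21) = q - 3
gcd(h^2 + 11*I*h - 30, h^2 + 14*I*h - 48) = h + 6*I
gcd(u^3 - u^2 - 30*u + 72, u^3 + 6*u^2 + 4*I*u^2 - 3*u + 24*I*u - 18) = u + 6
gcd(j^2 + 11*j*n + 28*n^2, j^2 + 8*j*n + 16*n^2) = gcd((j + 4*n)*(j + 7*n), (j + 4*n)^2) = j + 4*n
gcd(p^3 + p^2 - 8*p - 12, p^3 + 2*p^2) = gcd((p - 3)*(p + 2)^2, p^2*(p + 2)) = p + 2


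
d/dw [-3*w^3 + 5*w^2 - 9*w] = -9*w^2 + 10*w - 9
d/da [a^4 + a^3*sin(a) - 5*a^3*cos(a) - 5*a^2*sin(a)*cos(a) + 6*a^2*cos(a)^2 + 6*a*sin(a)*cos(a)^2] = 5*a^3*sin(a) + a^3*cos(a) + 4*a^3 + 3*a^2*sin(a) - 6*a^2*sin(2*a) - 15*a^2*cos(a) - 5*a^2*cos(2*a) - 5*a*sin(2*a) + 3*a*cos(a)/2 + 6*a*cos(2*a) + 9*a*cos(3*a)/2 + 6*a + 3*sin(a)/2 + 3*sin(3*a)/2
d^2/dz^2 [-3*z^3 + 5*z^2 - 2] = 10 - 18*z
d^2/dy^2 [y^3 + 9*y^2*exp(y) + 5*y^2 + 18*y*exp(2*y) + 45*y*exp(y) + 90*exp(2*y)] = 9*y^2*exp(y) + 72*y*exp(2*y) + 81*y*exp(y) + 6*y + 432*exp(2*y) + 108*exp(y) + 10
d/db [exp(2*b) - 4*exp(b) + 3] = 2*(exp(b) - 2)*exp(b)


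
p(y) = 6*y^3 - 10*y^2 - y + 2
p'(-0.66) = 20.04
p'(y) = 18*y^2 - 20*y - 1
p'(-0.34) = 7.88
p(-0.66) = -3.42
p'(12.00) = 2351.00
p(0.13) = 1.71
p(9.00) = 3557.00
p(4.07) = 236.80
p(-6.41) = -1982.72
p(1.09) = -3.20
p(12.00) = 8918.00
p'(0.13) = -3.30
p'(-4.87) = 523.30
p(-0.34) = 0.95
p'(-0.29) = 6.31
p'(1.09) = -1.41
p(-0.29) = 1.30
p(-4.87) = -923.31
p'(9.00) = 1277.00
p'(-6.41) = 866.79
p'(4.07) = 215.77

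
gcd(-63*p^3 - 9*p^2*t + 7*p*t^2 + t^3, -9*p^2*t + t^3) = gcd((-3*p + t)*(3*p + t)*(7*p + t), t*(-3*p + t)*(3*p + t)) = 9*p^2 - t^2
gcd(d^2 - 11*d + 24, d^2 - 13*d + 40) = d - 8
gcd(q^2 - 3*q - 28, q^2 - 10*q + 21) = q - 7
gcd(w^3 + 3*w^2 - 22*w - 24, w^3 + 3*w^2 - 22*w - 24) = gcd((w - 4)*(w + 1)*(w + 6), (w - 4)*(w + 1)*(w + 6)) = w^3 + 3*w^2 - 22*w - 24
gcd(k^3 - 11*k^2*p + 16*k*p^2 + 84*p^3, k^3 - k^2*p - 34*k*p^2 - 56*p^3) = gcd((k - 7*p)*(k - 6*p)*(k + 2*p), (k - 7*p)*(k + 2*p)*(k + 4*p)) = -k^2 + 5*k*p + 14*p^2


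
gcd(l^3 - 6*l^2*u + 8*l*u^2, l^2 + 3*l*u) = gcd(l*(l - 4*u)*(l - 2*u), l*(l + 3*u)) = l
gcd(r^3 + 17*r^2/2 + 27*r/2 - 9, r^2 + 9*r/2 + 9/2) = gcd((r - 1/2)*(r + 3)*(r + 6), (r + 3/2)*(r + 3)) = r + 3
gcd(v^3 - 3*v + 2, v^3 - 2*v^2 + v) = v^2 - 2*v + 1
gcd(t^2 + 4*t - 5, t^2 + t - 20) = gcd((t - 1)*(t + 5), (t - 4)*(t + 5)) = t + 5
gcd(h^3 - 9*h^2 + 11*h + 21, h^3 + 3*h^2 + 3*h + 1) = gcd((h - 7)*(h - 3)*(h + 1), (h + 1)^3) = h + 1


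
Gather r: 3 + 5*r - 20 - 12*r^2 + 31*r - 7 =-12*r^2 + 36*r - 24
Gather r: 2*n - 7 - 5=2*n - 12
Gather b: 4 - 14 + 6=-4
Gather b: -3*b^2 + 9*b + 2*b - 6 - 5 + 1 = -3*b^2 + 11*b - 10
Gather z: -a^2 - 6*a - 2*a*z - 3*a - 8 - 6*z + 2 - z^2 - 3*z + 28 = -a^2 - 9*a - z^2 + z*(-2*a - 9) + 22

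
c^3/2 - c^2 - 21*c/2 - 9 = (c/2 + 1/2)*(c - 6)*(c + 3)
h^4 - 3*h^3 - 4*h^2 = h^2*(h - 4)*(h + 1)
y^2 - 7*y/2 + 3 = (y - 2)*(y - 3/2)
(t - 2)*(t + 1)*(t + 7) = t^3 + 6*t^2 - 9*t - 14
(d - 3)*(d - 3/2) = d^2 - 9*d/2 + 9/2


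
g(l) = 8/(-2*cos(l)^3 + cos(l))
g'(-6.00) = -15.43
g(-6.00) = -9.87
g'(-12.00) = -109.64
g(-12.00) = -22.35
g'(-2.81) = 20.47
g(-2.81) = 10.74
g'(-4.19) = -54.54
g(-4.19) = -31.93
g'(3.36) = 10.45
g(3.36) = 9.04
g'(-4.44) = 82.34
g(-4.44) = -34.77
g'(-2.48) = 359.51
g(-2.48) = 41.37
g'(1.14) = -4.55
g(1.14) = 29.42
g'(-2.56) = 127.74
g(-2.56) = 24.15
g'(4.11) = 148.48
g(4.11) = -39.45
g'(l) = 8*(-6*sin(l)*cos(l)^2 + sin(l))/(-2*cos(l)^3 + cos(l))^2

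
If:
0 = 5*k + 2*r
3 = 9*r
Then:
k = -2/15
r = 1/3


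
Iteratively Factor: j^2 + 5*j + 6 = (j + 2)*(j + 3)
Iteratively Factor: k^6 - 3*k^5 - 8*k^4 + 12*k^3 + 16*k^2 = (k + 1)*(k^5 - 4*k^4 - 4*k^3 + 16*k^2) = (k + 1)*(k + 2)*(k^4 - 6*k^3 + 8*k^2) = (k - 4)*(k + 1)*(k + 2)*(k^3 - 2*k^2) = k*(k - 4)*(k + 1)*(k + 2)*(k^2 - 2*k) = k*(k - 4)*(k - 2)*(k + 1)*(k + 2)*(k)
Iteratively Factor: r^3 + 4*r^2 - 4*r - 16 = (r + 2)*(r^2 + 2*r - 8) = (r + 2)*(r + 4)*(r - 2)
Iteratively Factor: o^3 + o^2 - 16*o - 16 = (o - 4)*(o^2 + 5*o + 4) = (o - 4)*(o + 4)*(o + 1)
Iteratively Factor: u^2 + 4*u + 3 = (u + 3)*(u + 1)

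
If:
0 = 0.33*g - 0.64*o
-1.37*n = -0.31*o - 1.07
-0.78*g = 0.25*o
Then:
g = 0.00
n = 0.78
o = 0.00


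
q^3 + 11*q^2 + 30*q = q*(q + 5)*(q + 6)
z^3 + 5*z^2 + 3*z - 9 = (z - 1)*(z + 3)^2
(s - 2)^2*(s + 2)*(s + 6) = s^4 + 4*s^3 - 16*s^2 - 16*s + 48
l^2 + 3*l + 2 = (l + 1)*(l + 2)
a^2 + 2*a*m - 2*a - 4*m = (a - 2)*(a + 2*m)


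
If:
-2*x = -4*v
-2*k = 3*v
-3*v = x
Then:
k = 0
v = 0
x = 0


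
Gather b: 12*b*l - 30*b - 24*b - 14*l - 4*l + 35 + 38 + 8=b*(12*l - 54) - 18*l + 81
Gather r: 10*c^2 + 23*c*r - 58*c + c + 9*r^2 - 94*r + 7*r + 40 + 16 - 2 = 10*c^2 - 57*c + 9*r^2 + r*(23*c - 87) + 54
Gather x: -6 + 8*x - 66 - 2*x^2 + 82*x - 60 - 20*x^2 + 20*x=-22*x^2 + 110*x - 132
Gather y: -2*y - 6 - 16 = -2*y - 22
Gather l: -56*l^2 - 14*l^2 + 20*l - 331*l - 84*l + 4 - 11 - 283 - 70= -70*l^2 - 395*l - 360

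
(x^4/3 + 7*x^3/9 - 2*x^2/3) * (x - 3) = x^5/3 - 2*x^4/9 - 3*x^3 + 2*x^2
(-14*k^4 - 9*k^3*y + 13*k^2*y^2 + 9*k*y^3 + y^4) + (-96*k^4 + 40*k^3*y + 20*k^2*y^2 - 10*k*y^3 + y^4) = -110*k^4 + 31*k^3*y + 33*k^2*y^2 - k*y^3 + 2*y^4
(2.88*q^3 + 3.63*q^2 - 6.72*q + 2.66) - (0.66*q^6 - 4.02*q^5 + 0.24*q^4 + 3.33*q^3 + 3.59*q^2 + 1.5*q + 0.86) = -0.66*q^6 + 4.02*q^5 - 0.24*q^4 - 0.45*q^3 + 0.04*q^2 - 8.22*q + 1.8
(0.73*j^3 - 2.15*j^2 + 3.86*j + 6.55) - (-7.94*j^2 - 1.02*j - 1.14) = 0.73*j^3 + 5.79*j^2 + 4.88*j + 7.69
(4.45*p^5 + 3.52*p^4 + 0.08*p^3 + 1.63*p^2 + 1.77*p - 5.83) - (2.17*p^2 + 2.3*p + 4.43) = 4.45*p^5 + 3.52*p^4 + 0.08*p^3 - 0.54*p^2 - 0.53*p - 10.26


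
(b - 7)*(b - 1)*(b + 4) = b^3 - 4*b^2 - 25*b + 28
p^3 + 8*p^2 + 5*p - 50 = (p - 2)*(p + 5)^2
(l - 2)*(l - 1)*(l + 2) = l^3 - l^2 - 4*l + 4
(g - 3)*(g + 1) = g^2 - 2*g - 3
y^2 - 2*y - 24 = (y - 6)*(y + 4)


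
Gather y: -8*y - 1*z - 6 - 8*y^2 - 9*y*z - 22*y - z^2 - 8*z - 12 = -8*y^2 + y*(-9*z - 30) - z^2 - 9*z - 18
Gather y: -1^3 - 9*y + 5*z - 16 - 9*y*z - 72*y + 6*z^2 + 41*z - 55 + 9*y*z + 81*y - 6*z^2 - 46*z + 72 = 0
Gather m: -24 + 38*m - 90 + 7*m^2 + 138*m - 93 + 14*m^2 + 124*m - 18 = 21*m^2 + 300*m - 225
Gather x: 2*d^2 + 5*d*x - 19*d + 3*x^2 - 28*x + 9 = 2*d^2 - 19*d + 3*x^2 + x*(5*d - 28) + 9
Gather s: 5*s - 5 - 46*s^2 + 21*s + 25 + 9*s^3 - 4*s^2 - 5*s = 9*s^3 - 50*s^2 + 21*s + 20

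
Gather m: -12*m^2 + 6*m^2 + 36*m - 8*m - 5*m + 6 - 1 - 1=-6*m^2 + 23*m + 4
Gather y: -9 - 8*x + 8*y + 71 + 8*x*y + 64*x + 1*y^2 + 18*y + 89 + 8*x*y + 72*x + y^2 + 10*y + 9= 128*x + 2*y^2 + y*(16*x + 36) + 160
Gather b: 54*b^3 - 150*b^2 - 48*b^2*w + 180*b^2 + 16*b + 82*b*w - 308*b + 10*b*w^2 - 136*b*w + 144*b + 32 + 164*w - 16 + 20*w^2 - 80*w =54*b^3 + b^2*(30 - 48*w) + b*(10*w^2 - 54*w - 148) + 20*w^2 + 84*w + 16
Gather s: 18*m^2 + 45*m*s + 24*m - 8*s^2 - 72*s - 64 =18*m^2 + 24*m - 8*s^2 + s*(45*m - 72) - 64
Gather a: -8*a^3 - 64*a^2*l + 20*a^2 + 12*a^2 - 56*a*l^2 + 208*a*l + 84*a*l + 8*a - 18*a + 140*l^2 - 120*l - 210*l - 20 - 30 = -8*a^3 + a^2*(32 - 64*l) + a*(-56*l^2 + 292*l - 10) + 140*l^2 - 330*l - 50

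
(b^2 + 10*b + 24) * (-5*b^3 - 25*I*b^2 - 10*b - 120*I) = -5*b^5 - 50*b^4 - 25*I*b^4 - 130*b^3 - 250*I*b^3 - 100*b^2 - 720*I*b^2 - 240*b - 1200*I*b - 2880*I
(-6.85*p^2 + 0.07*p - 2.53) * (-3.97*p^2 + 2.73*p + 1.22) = 27.1945*p^4 - 18.9784*p^3 + 1.8782*p^2 - 6.8215*p - 3.0866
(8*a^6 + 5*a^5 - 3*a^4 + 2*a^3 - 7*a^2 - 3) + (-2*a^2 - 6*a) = 8*a^6 + 5*a^5 - 3*a^4 + 2*a^3 - 9*a^2 - 6*a - 3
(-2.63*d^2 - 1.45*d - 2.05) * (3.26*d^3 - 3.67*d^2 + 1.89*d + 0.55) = -8.5738*d^5 + 4.9251*d^4 - 6.3322*d^3 + 3.3365*d^2 - 4.672*d - 1.1275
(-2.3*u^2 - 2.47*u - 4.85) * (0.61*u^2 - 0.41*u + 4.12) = -1.403*u^4 - 0.5637*u^3 - 11.4218*u^2 - 8.1879*u - 19.982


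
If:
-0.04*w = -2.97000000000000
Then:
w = 74.25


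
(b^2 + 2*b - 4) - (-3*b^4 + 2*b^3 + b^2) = 3*b^4 - 2*b^3 + 2*b - 4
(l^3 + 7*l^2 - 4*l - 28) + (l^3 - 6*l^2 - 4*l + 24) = 2*l^3 + l^2 - 8*l - 4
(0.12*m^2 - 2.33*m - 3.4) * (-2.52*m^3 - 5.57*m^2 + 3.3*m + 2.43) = -0.3024*m^5 + 5.2032*m^4 + 21.9421*m^3 + 11.5406*m^2 - 16.8819*m - 8.262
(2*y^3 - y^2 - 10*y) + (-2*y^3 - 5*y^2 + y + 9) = -6*y^2 - 9*y + 9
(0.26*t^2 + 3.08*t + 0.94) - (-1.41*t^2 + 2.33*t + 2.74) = 1.67*t^2 + 0.75*t - 1.8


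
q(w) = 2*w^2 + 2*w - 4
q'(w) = 4*w + 2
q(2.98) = 19.72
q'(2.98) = 13.92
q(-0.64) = -4.46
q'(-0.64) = -0.56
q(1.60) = 4.32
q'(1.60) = 8.40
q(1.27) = 1.77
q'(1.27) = 7.08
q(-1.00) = -4.00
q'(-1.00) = -2.00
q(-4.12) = 21.71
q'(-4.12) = -14.48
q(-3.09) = 8.92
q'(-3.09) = -10.36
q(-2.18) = 1.14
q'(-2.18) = -6.72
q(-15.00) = 416.00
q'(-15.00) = -58.00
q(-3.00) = 8.00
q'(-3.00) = -10.00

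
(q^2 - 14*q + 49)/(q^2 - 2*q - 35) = (q - 7)/(q + 5)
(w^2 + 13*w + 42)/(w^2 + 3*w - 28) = (w + 6)/(w - 4)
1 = 1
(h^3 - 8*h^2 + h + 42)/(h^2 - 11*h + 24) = (h^2 - 5*h - 14)/(h - 8)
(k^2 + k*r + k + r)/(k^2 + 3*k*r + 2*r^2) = (k + 1)/(k + 2*r)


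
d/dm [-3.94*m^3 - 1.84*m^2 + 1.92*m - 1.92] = -11.82*m^2 - 3.68*m + 1.92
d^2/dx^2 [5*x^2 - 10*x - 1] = 10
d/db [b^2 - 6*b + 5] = 2*b - 6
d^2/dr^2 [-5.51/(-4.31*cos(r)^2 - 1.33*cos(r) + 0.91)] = (-409.417244*(1 - cos(r)^2)^2 - 94.754919*cos(r)^3 - 300.898345*cos(r)^2 + 182.841085*cos(r) + 472.132064)/(4.31*cos(r)^2 + 1.33*cos(r) - 0.91)^3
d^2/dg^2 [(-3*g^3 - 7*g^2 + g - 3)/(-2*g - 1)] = 6*(4*g^3 + 6*g^2 + 3*g + 7)/(8*g^3 + 12*g^2 + 6*g + 1)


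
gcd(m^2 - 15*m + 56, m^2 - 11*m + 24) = m - 8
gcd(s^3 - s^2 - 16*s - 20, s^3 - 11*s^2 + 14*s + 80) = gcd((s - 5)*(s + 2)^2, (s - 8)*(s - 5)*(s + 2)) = s^2 - 3*s - 10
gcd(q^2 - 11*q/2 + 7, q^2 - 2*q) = q - 2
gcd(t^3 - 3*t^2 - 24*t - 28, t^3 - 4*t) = t + 2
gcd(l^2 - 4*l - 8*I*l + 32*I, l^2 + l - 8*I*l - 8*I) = l - 8*I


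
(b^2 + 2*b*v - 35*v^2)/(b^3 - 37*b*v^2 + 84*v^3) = (b - 5*v)/(b^2 - 7*b*v + 12*v^2)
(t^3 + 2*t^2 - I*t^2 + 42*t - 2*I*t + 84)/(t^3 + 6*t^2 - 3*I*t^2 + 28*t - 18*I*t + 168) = (t^2 + t*(2 + 6*I) + 12*I)/(t^2 + t*(6 + 4*I) + 24*I)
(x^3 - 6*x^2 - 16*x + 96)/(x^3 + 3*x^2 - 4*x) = (x^2 - 10*x + 24)/(x*(x - 1))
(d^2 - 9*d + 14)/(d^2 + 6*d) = (d^2 - 9*d + 14)/(d*(d + 6))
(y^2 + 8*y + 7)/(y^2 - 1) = (y + 7)/(y - 1)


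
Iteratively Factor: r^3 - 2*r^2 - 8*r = (r + 2)*(r^2 - 4*r) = r*(r + 2)*(r - 4)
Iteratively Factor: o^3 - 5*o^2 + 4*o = (o - 1)*(o^2 - 4*o) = o*(o - 1)*(o - 4)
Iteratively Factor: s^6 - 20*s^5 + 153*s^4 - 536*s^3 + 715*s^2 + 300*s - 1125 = (s - 3)*(s^5 - 17*s^4 + 102*s^3 - 230*s^2 + 25*s + 375) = (s - 5)*(s - 3)*(s^4 - 12*s^3 + 42*s^2 - 20*s - 75) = (s - 5)^2*(s - 3)*(s^3 - 7*s^2 + 7*s + 15) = (s - 5)^2*(s - 3)*(s + 1)*(s^2 - 8*s + 15) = (s - 5)^3*(s - 3)*(s + 1)*(s - 3)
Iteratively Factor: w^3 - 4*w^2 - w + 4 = (w + 1)*(w^2 - 5*w + 4) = (w - 4)*(w + 1)*(w - 1)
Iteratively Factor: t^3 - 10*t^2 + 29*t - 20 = (t - 1)*(t^2 - 9*t + 20) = (t - 5)*(t - 1)*(t - 4)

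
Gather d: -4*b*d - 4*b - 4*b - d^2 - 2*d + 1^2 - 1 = -8*b - d^2 + d*(-4*b - 2)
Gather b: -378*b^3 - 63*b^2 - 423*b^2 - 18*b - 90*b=-378*b^3 - 486*b^2 - 108*b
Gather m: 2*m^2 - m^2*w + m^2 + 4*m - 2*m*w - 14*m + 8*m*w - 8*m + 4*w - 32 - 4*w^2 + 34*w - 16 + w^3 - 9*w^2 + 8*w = m^2*(3 - w) + m*(6*w - 18) + w^3 - 13*w^2 + 46*w - 48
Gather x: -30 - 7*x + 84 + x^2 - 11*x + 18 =x^2 - 18*x + 72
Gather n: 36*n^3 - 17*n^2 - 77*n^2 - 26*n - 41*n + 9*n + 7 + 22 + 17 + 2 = 36*n^3 - 94*n^2 - 58*n + 48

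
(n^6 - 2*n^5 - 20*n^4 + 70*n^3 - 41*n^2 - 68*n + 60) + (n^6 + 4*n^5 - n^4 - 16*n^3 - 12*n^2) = 2*n^6 + 2*n^5 - 21*n^4 + 54*n^3 - 53*n^2 - 68*n + 60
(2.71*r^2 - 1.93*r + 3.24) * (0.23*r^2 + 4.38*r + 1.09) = 0.6233*r^4 + 11.4259*r^3 - 4.7543*r^2 + 12.0875*r + 3.5316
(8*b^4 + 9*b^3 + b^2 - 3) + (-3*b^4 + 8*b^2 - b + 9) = 5*b^4 + 9*b^3 + 9*b^2 - b + 6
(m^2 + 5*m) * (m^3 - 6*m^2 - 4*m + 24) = m^5 - m^4 - 34*m^3 + 4*m^2 + 120*m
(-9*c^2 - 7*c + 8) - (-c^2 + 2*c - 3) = -8*c^2 - 9*c + 11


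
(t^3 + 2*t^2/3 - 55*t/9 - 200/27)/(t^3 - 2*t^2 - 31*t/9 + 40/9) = (t + 5/3)/(t - 1)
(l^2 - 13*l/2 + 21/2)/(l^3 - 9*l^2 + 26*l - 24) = (l - 7/2)/(l^2 - 6*l + 8)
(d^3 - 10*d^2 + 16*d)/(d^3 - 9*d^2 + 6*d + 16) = d/(d + 1)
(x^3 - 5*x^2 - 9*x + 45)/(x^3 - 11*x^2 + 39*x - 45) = (x + 3)/(x - 3)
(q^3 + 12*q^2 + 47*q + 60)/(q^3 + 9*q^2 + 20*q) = (q + 3)/q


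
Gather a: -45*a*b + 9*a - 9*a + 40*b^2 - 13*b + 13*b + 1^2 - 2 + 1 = -45*a*b + 40*b^2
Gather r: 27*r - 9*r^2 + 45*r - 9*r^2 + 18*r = -18*r^2 + 90*r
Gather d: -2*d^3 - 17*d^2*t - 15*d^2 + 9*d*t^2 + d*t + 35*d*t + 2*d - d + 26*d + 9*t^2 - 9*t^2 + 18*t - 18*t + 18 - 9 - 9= -2*d^3 + d^2*(-17*t - 15) + d*(9*t^2 + 36*t + 27)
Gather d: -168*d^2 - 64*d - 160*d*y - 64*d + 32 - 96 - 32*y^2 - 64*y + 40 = -168*d^2 + d*(-160*y - 128) - 32*y^2 - 64*y - 24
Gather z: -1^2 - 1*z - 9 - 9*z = -10*z - 10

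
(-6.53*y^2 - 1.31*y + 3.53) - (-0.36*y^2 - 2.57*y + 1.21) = -6.17*y^2 + 1.26*y + 2.32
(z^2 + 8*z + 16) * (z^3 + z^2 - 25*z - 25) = z^5 + 9*z^4 - z^3 - 209*z^2 - 600*z - 400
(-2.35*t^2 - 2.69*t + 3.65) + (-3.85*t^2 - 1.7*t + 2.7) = -6.2*t^2 - 4.39*t + 6.35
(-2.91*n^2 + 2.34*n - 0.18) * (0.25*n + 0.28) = -0.7275*n^3 - 0.2298*n^2 + 0.6102*n - 0.0504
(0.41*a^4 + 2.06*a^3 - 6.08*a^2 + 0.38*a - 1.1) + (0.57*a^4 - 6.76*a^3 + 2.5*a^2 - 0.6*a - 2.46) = 0.98*a^4 - 4.7*a^3 - 3.58*a^2 - 0.22*a - 3.56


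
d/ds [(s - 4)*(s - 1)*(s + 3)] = 3*s^2 - 4*s - 11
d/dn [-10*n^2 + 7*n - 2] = 7 - 20*n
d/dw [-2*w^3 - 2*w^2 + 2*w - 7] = -6*w^2 - 4*w + 2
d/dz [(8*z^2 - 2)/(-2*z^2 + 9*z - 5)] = 2*(36*z^2 - 44*z + 9)/(4*z^4 - 36*z^3 + 101*z^2 - 90*z + 25)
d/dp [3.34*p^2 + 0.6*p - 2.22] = 6.68*p + 0.6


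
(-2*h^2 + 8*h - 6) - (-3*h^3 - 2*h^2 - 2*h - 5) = 3*h^3 + 10*h - 1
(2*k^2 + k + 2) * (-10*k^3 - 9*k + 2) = -20*k^5 - 10*k^4 - 38*k^3 - 5*k^2 - 16*k + 4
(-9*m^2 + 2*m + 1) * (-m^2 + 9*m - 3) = 9*m^4 - 83*m^3 + 44*m^2 + 3*m - 3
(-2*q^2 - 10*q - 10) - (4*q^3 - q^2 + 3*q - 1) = -4*q^3 - q^2 - 13*q - 9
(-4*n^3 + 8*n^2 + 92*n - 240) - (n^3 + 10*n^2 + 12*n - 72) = -5*n^3 - 2*n^2 + 80*n - 168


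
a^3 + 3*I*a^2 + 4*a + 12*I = (a - 2*I)*(a + 2*I)*(a + 3*I)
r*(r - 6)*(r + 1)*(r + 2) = r^4 - 3*r^3 - 16*r^2 - 12*r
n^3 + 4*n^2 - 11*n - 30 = (n - 3)*(n + 2)*(n + 5)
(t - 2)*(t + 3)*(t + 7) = t^3 + 8*t^2 + t - 42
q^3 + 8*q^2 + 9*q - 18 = (q - 1)*(q + 3)*(q + 6)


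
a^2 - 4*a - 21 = (a - 7)*(a + 3)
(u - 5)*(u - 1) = u^2 - 6*u + 5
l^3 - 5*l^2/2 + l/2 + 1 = (l - 2)*(l - 1)*(l + 1/2)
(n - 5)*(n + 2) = n^2 - 3*n - 10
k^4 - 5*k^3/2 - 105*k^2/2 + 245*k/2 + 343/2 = (k - 7)*(k - 7/2)*(k + 1)*(k + 7)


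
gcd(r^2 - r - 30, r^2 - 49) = 1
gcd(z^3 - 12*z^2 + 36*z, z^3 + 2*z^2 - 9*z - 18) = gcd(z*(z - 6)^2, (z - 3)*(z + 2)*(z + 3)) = 1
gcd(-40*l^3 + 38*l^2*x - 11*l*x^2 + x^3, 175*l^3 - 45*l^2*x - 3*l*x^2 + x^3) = -5*l + x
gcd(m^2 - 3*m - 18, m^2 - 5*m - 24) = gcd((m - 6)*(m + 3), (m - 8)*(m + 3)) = m + 3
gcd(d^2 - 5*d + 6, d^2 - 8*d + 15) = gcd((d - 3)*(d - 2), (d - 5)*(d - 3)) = d - 3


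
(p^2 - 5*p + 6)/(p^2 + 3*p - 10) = (p - 3)/(p + 5)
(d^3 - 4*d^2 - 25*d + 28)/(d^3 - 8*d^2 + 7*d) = (d + 4)/d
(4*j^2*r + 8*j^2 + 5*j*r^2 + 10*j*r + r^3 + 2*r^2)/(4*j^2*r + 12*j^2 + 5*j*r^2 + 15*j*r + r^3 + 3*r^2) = (r + 2)/(r + 3)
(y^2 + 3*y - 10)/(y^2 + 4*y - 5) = (y - 2)/(y - 1)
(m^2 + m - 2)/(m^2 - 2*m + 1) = (m + 2)/(m - 1)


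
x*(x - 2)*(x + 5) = x^3 + 3*x^2 - 10*x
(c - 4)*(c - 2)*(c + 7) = c^3 + c^2 - 34*c + 56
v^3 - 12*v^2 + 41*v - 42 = (v - 7)*(v - 3)*(v - 2)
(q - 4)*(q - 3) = q^2 - 7*q + 12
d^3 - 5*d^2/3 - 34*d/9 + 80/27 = (d - 8/3)*(d - 2/3)*(d + 5/3)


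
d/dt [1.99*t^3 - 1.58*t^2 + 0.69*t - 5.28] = 5.97*t^2 - 3.16*t + 0.69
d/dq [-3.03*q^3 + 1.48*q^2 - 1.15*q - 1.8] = -9.09*q^2 + 2.96*q - 1.15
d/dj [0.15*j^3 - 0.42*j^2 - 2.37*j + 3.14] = 0.45*j^2 - 0.84*j - 2.37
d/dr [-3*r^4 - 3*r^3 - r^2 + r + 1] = -12*r^3 - 9*r^2 - 2*r + 1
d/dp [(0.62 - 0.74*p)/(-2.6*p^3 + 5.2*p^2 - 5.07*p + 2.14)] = (-3.848*p^3 + 8.684*p^2 - 6.448*p + 1.5598)/(6.76*p^6 - 27.04*p^5 + 53.404*p^4 - 63.856*p^3 + 47.9609*p^2 - 21.6996*p + 4.5796)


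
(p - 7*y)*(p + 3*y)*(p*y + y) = p^3*y - 4*p^2*y^2 + p^2*y - 21*p*y^3 - 4*p*y^2 - 21*y^3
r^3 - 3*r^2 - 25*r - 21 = (r - 7)*(r + 1)*(r + 3)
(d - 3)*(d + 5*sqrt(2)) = d^2 - 3*d + 5*sqrt(2)*d - 15*sqrt(2)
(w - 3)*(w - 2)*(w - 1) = w^3 - 6*w^2 + 11*w - 6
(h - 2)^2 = h^2 - 4*h + 4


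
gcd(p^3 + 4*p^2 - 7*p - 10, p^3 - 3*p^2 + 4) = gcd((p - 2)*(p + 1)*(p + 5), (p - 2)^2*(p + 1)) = p^2 - p - 2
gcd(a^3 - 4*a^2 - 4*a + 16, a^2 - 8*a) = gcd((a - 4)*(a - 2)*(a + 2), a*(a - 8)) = 1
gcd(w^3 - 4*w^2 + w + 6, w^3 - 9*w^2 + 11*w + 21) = w^2 - 2*w - 3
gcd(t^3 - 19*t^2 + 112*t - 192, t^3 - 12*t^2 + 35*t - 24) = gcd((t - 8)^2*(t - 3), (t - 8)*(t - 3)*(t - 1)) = t^2 - 11*t + 24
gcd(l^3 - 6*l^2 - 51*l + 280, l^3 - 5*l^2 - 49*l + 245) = l^2 + 2*l - 35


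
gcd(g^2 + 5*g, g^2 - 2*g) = g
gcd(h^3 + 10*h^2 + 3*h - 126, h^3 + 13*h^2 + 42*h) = h^2 + 13*h + 42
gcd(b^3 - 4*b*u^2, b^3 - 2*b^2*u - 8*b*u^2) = b^2 + 2*b*u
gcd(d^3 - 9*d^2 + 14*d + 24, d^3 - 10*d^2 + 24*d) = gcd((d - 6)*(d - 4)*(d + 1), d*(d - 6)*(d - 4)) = d^2 - 10*d + 24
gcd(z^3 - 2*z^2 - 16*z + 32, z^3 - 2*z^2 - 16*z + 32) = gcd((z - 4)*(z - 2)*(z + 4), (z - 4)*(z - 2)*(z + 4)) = z^3 - 2*z^2 - 16*z + 32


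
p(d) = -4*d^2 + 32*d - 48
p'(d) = 32 - 8*d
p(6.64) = -11.88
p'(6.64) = -21.12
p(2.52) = 7.24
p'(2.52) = 11.84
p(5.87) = 2.01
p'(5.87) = -14.96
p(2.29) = 4.30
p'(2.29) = 13.68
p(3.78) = 15.81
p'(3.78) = 1.76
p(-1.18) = -91.33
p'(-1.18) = 41.44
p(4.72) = 13.93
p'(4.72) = -5.76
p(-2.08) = -131.87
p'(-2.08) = 48.64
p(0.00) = -48.00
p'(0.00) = 32.00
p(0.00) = -48.00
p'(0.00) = 32.00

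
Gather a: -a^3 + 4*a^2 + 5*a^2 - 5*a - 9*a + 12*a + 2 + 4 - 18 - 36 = -a^3 + 9*a^2 - 2*a - 48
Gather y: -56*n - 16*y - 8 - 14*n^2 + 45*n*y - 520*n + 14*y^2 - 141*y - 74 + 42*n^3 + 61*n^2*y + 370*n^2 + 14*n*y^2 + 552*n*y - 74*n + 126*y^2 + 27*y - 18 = 42*n^3 + 356*n^2 - 650*n + y^2*(14*n + 140) + y*(61*n^2 + 597*n - 130) - 100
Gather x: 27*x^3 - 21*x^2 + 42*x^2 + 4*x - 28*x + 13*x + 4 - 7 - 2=27*x^3 + 21*x^2 - 11*x - 5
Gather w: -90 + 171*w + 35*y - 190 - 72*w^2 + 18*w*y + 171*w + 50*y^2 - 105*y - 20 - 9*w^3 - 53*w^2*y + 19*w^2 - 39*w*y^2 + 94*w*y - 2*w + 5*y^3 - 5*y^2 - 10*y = -9*w^3 + w^2*(-53*y - 53) + w*(-39*y^2 + 112*y + 340) + 5*y^3 + 45*y^2 - 80*y - 300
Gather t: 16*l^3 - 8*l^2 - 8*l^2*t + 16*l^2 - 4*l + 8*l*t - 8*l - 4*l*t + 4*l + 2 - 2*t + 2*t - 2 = 16*l^3 + 8*l^2 - 8*l + t*(-8*l^2 + 4*l)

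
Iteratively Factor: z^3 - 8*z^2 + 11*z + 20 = (z - 5)*(z^2 - 3*z - 4) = (z - 5)*(z - 4)*(z + 1)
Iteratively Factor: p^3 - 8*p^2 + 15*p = (p)*(p^2 - 8*p + 15) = p*(p - 3)*(p - 5)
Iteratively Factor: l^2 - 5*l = (l - 5)*(l)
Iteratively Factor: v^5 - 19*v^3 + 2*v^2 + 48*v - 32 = (v + 4)*(v^4 - 4*v^3 - 3*v^2 + 14*v - 8) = (v - 4)*(v + 4)*(v^3 - 3*v + 2) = (v - 4)*(v + 2)*(v + 4)*(v^2 - 2*v + 1) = (v - 4)*(v - 1)*(v + 2)*(v + 4)*(v - 1)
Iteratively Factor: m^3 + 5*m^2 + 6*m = (m + 2)*(m^2 + 3*m) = (m + 2)*(m + 3)*(m)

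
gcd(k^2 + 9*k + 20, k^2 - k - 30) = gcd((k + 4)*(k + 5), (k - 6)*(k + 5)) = k + 5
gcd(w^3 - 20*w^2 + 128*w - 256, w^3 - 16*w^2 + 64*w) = w^2 - 16*w + 64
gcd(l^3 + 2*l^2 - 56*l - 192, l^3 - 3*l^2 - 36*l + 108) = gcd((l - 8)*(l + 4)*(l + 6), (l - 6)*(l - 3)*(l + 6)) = l + 6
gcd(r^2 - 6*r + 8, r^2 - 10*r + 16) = r - 2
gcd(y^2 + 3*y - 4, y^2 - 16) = y + 4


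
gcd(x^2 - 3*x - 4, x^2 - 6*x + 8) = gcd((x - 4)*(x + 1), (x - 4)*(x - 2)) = x - 4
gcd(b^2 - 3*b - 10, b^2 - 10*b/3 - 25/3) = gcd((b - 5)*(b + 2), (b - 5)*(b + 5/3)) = b - 5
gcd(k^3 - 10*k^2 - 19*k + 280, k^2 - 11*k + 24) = k - 8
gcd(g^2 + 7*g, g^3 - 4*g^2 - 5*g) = g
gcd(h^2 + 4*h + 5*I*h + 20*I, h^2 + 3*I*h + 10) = h + 5*I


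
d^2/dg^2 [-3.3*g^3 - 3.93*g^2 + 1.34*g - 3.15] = -19.8*g - 7.86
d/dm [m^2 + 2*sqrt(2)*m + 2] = 2*m + 2*sqrt(2)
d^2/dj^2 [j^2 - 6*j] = 2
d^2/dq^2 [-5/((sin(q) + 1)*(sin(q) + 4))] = 5*(4*sin(q)^3 + 11*sin(q)^2 - 8*sin(q) - 42)/((sin(q) + 1)^2*(sin(q) + 4)^3)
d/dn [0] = 0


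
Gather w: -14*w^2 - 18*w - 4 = -14*w^2 - 18*w - 4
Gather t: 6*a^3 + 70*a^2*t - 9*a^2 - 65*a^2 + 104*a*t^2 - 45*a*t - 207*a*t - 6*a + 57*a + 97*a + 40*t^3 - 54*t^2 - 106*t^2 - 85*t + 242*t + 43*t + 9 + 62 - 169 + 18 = 6*a^3 - 74*a^2 + 148*a + 40*t^3 + t^2*(104*a - 160) + t*(70*a^2 - 252*a + 200) - 80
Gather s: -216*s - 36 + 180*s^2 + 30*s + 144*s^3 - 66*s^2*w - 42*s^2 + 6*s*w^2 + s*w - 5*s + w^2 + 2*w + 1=144*s^3 + s^2*(138 - 66*w) + s*(6*w^2 + w - 191) + w^2 + 2*w - 35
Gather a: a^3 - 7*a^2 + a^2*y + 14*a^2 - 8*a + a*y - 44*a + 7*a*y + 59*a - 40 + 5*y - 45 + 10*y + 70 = a^3 + a^2*(y + 7) + a*(8*y + 7) + 15*y - 15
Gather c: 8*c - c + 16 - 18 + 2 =7*c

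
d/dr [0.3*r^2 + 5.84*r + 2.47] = 0.6*r + 5.84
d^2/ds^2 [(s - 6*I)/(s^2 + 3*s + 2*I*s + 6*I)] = 2*((s - 6*I)*(2*s + 3 + 2*I)^2 + (-3*s - 3 + 4*I)*(s^2 + 3*s + 2*I*s + 6*I))/(s^2 + 3*s + 2*I*s + 6*I)^3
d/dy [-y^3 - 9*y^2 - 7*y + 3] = -3*y^2 - 18*y - 7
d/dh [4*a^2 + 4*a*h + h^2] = 4*a + 2*h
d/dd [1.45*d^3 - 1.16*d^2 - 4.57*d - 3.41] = 4.35*d^2 - 2.32*d - 4.57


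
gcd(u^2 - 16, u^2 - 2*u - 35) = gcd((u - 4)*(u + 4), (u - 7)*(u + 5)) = 1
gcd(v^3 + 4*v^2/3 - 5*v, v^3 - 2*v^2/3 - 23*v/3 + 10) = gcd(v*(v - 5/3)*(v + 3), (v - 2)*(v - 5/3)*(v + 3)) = v^2 + 4*v/3 - 5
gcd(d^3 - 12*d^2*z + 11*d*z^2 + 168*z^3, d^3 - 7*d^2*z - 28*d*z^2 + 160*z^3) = -d + 8*z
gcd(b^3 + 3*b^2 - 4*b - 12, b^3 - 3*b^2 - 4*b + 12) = b^2 - 4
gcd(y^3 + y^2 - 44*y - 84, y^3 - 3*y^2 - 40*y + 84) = y^2 - y - 42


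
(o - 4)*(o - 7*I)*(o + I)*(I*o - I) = I*o^4 + 6*o^3 - 5*I*o^3 - 30*o^2 + 11*I*o^2 + 24*o - 35*I*o + 28*I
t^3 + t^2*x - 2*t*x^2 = t*(t - x)*(t + 2*x)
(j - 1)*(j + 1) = j^2 - 1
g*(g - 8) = g^2 - 8*g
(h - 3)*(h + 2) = h^2 - h - 6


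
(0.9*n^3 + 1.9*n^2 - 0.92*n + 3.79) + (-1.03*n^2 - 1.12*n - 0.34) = 0.9*n^3 + 0.87*n^2 - 2.04*n + 3.45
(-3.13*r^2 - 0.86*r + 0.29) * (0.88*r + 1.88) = -2.7544*r^3 - 6.6412*r^2 - 1.3616*r + 0.5452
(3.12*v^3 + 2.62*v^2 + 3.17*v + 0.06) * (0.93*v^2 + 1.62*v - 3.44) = 2.9016*v^5 + 7.491*v^4 - 3.5403*v^3 - 3.8216*v^2 - 10.8076*v - 0.2064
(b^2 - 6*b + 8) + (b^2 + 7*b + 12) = 2*b^2 + b + 20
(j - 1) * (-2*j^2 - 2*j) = -2*j^3 + 2*j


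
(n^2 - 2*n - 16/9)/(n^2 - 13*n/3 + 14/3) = (9*n^2 - 18*n - 16)/(3*(3*n^2 - 13*n + 14))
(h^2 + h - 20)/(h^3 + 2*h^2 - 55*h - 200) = (h - 4)/(h^2 - 3*h - 40)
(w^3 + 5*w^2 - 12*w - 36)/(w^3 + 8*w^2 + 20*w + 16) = (w^2 + 3*w - 18)/(w^2 + 6*w + 8)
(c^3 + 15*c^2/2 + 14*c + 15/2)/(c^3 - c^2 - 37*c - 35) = (c + 3/2)/(c - 7)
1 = 1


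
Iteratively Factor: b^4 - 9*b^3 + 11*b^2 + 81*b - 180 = (b - 5)*(b^3 - 4*b^2 - 9*b + 36) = (b - 5)*(b - 4)*(b^2 - 9) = (b - 5)*(b - 4)*(b + 3)*(b - 3)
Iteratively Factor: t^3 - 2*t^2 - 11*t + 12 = (t - 4)*(t^2 + 2*t - 3) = (t - 4)*(t - 1)*(t + 3)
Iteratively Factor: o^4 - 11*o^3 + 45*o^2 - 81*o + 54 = (o - 2)*(o^3 - 9*o^2 + 27*o - 27) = (o - 3)*(o - 2)*(o^2 - 6*o + 9) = (o - 3)^2*(o - 2)*(o - 3)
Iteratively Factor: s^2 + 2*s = (s + 2)*(s)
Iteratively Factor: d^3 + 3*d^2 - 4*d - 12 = (d - 2)*(d^2 + 5*d + 6) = (d - 2)*(d + 3)*(d + 2)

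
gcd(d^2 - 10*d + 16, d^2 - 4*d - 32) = d - 8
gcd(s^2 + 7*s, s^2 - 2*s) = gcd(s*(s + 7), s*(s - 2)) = s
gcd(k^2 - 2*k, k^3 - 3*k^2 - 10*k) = k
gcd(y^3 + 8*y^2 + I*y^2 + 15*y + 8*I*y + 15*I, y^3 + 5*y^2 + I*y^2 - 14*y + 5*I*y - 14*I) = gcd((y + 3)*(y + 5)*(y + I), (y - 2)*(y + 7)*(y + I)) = y + I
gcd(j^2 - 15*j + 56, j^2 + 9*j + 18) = 1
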